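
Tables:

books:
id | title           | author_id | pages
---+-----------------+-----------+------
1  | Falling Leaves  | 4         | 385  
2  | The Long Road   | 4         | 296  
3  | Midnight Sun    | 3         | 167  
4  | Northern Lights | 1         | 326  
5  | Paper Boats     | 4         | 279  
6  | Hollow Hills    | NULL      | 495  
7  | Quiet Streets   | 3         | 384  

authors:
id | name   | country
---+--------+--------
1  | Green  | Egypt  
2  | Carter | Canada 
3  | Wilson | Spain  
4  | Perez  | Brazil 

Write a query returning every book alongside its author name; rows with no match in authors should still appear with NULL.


LEFT JOIN keeps every row from books (the left table); where author_id has no match in authors, the author columns become NULL. Walk through each book:
  - book 1 (Falling Leaves): author_id=4 -> matches Perez
  - book 2 (The Long Road): author_id=4 -> matches Perez
  - book 3 (Midnight Sun): author_id=3 -> matches Wilson
  - book 4 (Northern Lights): author_id=1 -> matches Green
  - book 5 (Paper Boats): author_id=4 -> matches Perez
  - book 6 (Hollow Hills): author_id=NULL, no match -> kept with NULL
  - book 7 (Quiet Streets): author_id=3 -> matches Wilson
All 7 rows appear; 1 has NULL author.

SQL:
SELECT a.title, b.name AS author
FROM books a
LEFT JOIN authors b ON a.author_id = b.id

Result:
title           | author
----------------+-------
Falling Leaves  | Perez 
The Long Road   | Perez 
Midnight Sun    | Wilson
Northern Lights | Green 
Paper Boats     | Perez 
Hollow Hills    | NULL  
Quiet Streets   | Wilson


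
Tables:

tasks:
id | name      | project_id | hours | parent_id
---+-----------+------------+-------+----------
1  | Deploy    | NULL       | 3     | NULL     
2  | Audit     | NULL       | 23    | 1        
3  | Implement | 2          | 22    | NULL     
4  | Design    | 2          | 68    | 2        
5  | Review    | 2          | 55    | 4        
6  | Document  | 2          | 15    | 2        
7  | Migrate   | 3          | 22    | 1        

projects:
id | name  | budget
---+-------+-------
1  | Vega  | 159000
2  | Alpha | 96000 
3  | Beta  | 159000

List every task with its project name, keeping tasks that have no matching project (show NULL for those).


LEFT JOIN keeps every row from tasks (the left table); where project_id has no match in projects, the project columns become NULL. Walk through each task:
  - task 1 (Deploy): project_id=NULL, no match -> kept with NULL
  - task 2 (Audit): project_id=NULL, no match -> kept with NULL
  - task 3 (Implement): project_id=2 -> matches Alpha
  - task 4 (Design): project_id=2 -> matches Alpha
  - task 5 (Review): project_id=2 -> matches Alpha
  - task 6 (Document): project_id=2 -> matches Alpha
  - task 7 (Migrate): project_id=3 -> matches Beta
All 7 rows appear; 2 have NULL project.

SQL:
SELECT a.name, b.name AS project
FROM tasks a
LEFT JOIN projects b ON a.project_id = b.id

Result:
name      | project
----------+--------
Deploy    | NULL   
Audit     | NULL   
Implement | Alpha  
Design    | Alpha  
Review    | Alpha  
Document  | Alpha  
Migrate   | Beta   


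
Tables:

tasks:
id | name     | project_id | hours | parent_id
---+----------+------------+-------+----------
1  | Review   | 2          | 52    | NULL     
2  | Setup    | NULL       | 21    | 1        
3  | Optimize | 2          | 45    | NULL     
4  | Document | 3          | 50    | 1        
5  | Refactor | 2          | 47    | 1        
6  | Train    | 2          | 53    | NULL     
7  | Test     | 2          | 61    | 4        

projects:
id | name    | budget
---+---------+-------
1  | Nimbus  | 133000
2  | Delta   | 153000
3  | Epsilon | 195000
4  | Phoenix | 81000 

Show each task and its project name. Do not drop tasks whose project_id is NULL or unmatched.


LEFT JOIN keeps every row from tasks (the left table); where project_id has no match in projects, the project columns become NULL. Walk through each task:
  - task 1 (Review): project_id=2 -> matches Delta
  - task 2 (Setup): project_id=NULL, no match -> kept with NULL
  - task 3 (Optimize): project_id=2 -> matches Delta
  - task 4 (Document): project_id=3 -> matches Epsilon
  - task 5 (Refactor): project_id=2 -> matches Delta
  - task 6 (Train): project_id=2 -> matches Delta
  - task 7 (Test): project_id=2 -> matches Delta
All 7 rows appear; 1 has NULL project.

SQL:
SELECT a.name, b.name AS project
FROM tasks a
LEFT JOIN projects b ON a.project_id = b.id

Result:
name     | project
---------+--------
Review   | Delta  
Setup    | NULL   
Optimize | Delta  
Document | Epsilon
Refactor | Delta  
Train    | Delta  
Test     | Delta  


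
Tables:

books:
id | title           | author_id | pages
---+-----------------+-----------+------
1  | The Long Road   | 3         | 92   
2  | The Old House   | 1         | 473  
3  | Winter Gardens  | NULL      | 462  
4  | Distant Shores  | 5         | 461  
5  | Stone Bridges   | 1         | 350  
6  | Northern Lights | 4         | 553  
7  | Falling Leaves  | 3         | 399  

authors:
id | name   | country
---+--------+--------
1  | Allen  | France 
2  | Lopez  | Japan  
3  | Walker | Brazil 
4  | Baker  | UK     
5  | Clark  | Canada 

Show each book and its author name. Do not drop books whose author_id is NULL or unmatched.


LEFT JOIN keeps every row from books (the left table); where author_id has no match in authors, the author columns become NULL. Walk through each book:
  - book 1 (The Long Road): author_id=3 -> matches Walker
  - book 2 (The Old House): author_id=1 -> matches Allen
  - book 3 (Winter Gardens): author_id=NULL, no match -> kept with NULL
  - book 4 (Distant Shores): author_id=5 -> matches Clark
  - book 5 (Stone Bridges): author_id=1 -> matches Allen
  - book 6 (Northern Lights): author_id=4 -> matches Baker
  - book 7 (Falling Leaves): author_id=3 -> matches Walker
All 7 rows appear; 1 has NULL author.

SQL:
SELECT a.title, b.name AS author
FROM books a
LEFT JOIN authors b ON a.author_id = b.id

Result:
title           | author
----------------+-------
The Long Road   | Walker
The Old House   | Allen 
Winter Gardens  | NULL  
Distant Shores  | Clark 
Stone Bridges   | Allen 
Northern Lights | Baker 
Falling Leaves  | Walker


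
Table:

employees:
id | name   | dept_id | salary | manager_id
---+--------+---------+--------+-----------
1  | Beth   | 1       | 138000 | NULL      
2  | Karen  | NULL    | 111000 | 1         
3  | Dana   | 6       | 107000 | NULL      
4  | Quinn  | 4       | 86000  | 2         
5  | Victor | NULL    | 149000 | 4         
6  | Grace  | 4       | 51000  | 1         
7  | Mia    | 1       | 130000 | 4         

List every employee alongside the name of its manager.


This is a self-join: employees is joined to a second copy of itself, matching each row's manager_id to another row's id. Use LEFT JOIN so rows with manager_id=NULL are kept.
  - employee 1 (Beth): manager_id=NULL -> NULL
  - employee 2 (Karen): manager_id=1 -> Beth
  - employee 3 (Dana): manager_id=NULL -> NULL
  - employee 4 (Quinn): manager_id=2 -> Karen
  - employee 5 (Victor): manager_id=4 -> Quinn
  - employee 6 (Grace): manager_id=1 -> Beth
  - employee 7 (Mia): manager_id=4 -> Quinn

SQL:
SELECT a.name AS item, b.name AS manager
FROM employees a
LEFT JOIN employees b ON a.manager_id = b.id

Result:
item   | manager
-------+--------
Beth   | NULL   
Karen  | Beth   
Dana   | NULL   
Quinn  | Karen  
Victor | Quinn  
Grace  | Beth   
Mia    | Quinn  


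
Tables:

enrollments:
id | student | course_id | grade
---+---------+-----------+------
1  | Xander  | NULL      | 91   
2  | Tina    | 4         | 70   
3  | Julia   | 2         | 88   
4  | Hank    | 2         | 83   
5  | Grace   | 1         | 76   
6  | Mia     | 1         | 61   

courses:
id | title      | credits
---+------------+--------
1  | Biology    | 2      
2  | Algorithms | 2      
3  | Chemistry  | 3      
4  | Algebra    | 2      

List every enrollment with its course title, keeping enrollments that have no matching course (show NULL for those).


LEFT JOIN keeps every row from enrollments (the left table); where course_id has no match in courses, the course columns become NULL. Walk through each enrollment:
  - enrollment 1 (Xander): course_id=NULL, no match -> kept with NULL
  - enrollment 2 (Tina): course_id=4 -> matches Algebra
  - enrollment 3 (Julia): course_id=2 -> matches Algorithms
  - enrollment 4 (Hank): course_id=2 -> matches Algorithms
  - enrollment 5 (Grace): course_id=1 -> matches Biology
  - enrollment 6 (Mia): course_id=1 -> matches Biology
All 6 rows appear; 1 has NULL course.

SQL:
SELECT a.student, b.title AS course
FROM enrollments a
LEFT JOIN courses b ON a.course_id = b.id

Result:
student | course    
--------+-----------
Xander  | NULL      
Tina    | Algebra   
Julia   | Algorithms
Hank    | Algorithms
Grace   | Biology   
Mia     | Biology   


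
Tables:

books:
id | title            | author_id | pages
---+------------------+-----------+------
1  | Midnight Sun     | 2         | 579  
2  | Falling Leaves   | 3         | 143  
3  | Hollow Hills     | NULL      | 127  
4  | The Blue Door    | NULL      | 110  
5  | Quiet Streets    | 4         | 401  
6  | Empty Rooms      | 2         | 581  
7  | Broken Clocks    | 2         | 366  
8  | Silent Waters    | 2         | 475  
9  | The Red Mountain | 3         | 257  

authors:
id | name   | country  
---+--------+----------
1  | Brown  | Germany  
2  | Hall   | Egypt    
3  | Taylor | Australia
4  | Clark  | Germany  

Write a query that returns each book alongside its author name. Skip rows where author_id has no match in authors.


INNER JOIN keeps only books rows whose author_id matches an id in authors. Walk through each book:
  - book 1 (Midnight Sun): author_id=2 -> matches Hall
  - book 2 (Falling Leaves): author_id=3 -> matches Taylor
  - book 3 (Hollow Hills): author_id=NULL, no match -> dropped
  - book 4 (The Blue Door): author_id=NULL, no match -> dropped
  - book 5 (Quiet Streets): author_id=4 -> matches Clark
  - book 6 (Empty Rooms): author_id=2 -> matches Hall
  - book 7 (Broken Clocks): author_id=2 -> matches Hall
  - book 8 (Silent Waters): author_id=2 -> matches Hall
  - book 9 (The Red Mountain): author_id=3 -> matches Taylor
So 2 of 9 rows are dropped.

SQL:
SELECT a.title, b.name AS author
FROM books a
INNER JOIN authors b ON a.author_id = b.id

Result:
title            | author
-----------------+-------
Midnight Sun     | Hall  
Falling Leaves   | Taylor
Quiet Streets    | Clark 
Empty Rooms      | Hall  
Broken Clocks    | Hall  
Silent Waters    | Hall  
The Red Mountain | Taylor


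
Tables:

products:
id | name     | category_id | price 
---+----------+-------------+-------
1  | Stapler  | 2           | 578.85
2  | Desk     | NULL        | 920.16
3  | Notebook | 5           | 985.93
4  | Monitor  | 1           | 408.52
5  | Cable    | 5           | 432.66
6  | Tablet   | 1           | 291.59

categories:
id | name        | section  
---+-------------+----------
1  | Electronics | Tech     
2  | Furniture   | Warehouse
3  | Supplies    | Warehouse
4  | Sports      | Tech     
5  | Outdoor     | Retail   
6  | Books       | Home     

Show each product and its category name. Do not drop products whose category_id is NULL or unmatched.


LEFT JOIN keeps every row from products (the left table); where category_id has no match in categories, the category columns become NULL. Walk through each product:
  - product 1 (Stapler): category_id=2 -> matches Furniture
  - product 2 (Desk): category_id=NULL, no match -> kept with NULL
  - product 3 (Notebook): category_id=5 -> matches Outdoor
  - product 4 (Monitor): category_id=1 -> matches Electronics
  - product 5 (Cable): category_id=5 -> matches Outdoor
  - product 6 (Tablet): category_id=1 -> matches Electronics
All 6 rows appear; 1 has NULL category.

SQL:
SELECT a.name, b.name AS category
FROM products a
LEFT JOIN categories b ON a.category_id = b.id

Result:
name     | category   
---------+------------
Stapler  | Furniture  
Desk     | NULL       
Notebook | Outdoor    
Monitor  | Electronics
Cable    | Outdoor    
Tablet   | Electronics


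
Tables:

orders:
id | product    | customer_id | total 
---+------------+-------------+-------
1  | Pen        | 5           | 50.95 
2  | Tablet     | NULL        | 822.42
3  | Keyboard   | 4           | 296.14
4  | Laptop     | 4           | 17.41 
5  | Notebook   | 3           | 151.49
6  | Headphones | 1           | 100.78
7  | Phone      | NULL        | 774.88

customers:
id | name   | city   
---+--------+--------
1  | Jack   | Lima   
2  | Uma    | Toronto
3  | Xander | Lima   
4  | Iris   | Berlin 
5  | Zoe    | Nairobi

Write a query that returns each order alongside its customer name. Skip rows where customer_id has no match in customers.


INNER JOIN keeps only orders rows whose customer_id matches an id in customers. Walk through each order:
  - order 1 (Pen): customer_id=5 -> matches Zoe
  - order 2 (Tablet): customer_id=NULL, no match -> dropped
  - order 3 (Keyboard): customer_id=4 -> matches Iris
  - order 4 (Laptop): customer_id=4 -> matches Iris
  - order 5 (Notebook): customer_id=3 -> matches Xander
  - order 6 (Headphones): customer_id=1 -> matches Jack
  - order 7 (Phone): customer_id=NULL, no match -> dropped
So 2 of 7 rows are dropped.

SQL:
SELECT a.product, b.name AS customer
FROM orders a
INNER JOIN customers b ON a.customer_id = b.id

Result:
product    | customer
-----------+---------
Pen        | Zoe     
Keyboard   | Iris    
Laptop     | Iris    
Notebook   | Xander  
Headphones | Jack    


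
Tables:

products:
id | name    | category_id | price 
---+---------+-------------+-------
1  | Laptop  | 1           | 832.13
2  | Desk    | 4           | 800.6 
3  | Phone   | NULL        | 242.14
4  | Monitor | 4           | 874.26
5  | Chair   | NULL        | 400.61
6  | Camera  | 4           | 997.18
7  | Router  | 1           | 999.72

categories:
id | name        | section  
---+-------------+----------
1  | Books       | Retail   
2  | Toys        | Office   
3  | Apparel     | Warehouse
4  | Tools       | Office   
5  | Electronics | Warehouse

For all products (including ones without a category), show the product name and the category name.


LEFT JOIN keeps every row from products (the left table); where category_id has no match in categories, the category columns become NULL. Walk through each product:
  - product 1 (Laptop): category_id=1 -> matches Books
  - product 2 (Desk): category_id=4 -> matches Tools
  - product 3 (Phone): category_id=NULL, no match -> kept with NULL
  - product 4 (Monitor): category_id=4 -> matches Tools
  - product 5 (Chair): category_id=NULL, no match -> kept with NULL
  - product 6 (Camera): category_id=4 -> matches Tools
  - product 7 (Router): category_id=1 -> matches Books
All 7 rows appear; 2 have NULL category.

SQL:
SELECT a.name, b.name AS category
FROM products a
LEFT JOIN categories b ON a.category_id = b.id

Result:
name    | category
--------+---------
Laptop  | Books   
Desk    | Tools   
Phone   | NULL    
Monitor | Tools   
Chair   | NULL    
Camera  | Tools   
Router  | Books   


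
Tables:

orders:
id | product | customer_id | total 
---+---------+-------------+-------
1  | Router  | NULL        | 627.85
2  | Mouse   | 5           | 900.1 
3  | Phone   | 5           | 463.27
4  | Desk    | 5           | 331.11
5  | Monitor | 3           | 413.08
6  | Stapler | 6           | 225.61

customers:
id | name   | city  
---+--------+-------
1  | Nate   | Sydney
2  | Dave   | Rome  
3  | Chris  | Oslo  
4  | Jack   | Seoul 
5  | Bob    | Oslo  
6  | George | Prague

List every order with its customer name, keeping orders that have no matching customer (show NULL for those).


LEFT JOIN keeps every row from orders (the left table); where customer_id has no match in customers, the customer columns become NULL. Walk through each order:
  - order 1 (Router): customer_id=NULL, no match -> kept with NULL
  - order 2 (Mouse): customer_id=5 -> matches Bob
  - order 3 (Phone): customer_id=5 -> matches Bob
  - order 4 (Desk): customer_id=5 -> matches Bob
  - order 5 (Monitor): customer_id=3 -> matches Chris
  - order 6 (Stapler): customer_id=6 -> matches George
All 6 rows appear; 1 has NULL customer.

SQL:
SELECT a.product, b.name AS customer
FROM orders a
LEFT JOIN customers b ON a.customer_id = b.id

Result:
product | customer
--------+---------
Router  | NULL    
Mouse   | Bob     
Phone   | Bob     
Desk    | Bob     
Monitor | Chris   
Stapler | George  


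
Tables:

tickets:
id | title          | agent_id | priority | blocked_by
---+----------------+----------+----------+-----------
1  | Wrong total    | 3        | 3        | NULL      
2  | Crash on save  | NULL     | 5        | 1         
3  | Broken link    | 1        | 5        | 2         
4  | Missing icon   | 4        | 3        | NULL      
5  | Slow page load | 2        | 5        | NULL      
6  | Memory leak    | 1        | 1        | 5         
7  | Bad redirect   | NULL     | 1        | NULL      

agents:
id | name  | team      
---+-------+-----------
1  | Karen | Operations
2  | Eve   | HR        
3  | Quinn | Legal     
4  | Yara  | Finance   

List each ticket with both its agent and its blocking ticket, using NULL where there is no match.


Two LEFT JOINs from the same base table tickets: one to agents via agent_id, one to tickets itself via blocked_by. Both are LEFT so every ticket is preserved.
Match against agents:
  - ticket 1 (Wrong total): agent_id=3 -> matches Quinn
  - ticket 2 (Crash on save): agent_id=NULL, no match -> kept with NULL
  - ticket 3 (Broken link): agent_id=1 -> matches Karen
  - ticket 4 (Missing icon): agent_id=4 -> matches Yara
  - ticket 5 (Slow page load): agent_id=2 -> matches Eve
  - ticket 6 (Memory leak): agent_id=1 -> matches Karen
  - ticket 7 (Bad redirect): agent_id=NULL, no match -> kept with NULL
Match against tickets (self):
  - ticket 1 (Wrong total): blocked_by=NULL -> NULL
  - ticket 2 (Crash on save): blocked_by=1 -> Wrong total
  - ticket 3 (Broken link): blocked_by=2 -> Crash on save
  - ticket 4 (Missing icon): blocked_by=NULL -> NULL
  - ticket 5 (Slow page load): blocked_by=NULL -> NULL
  - ticket 6 (Memory leak): blocked_by=5 -> Slow page load
  - ticket 7 (Bad redirect): blocked_by=NULL -> NULL

SQL:
SELECT a.title, b.name AS agent, c.title AS blocked_by
FROM tickets a
LEFT JOIN agents b ON a.agent_id = b.id
LEFT JOIN tickets c ON a.blocked_by = c.id

Result:
title          | agent | blocked_by    
---------------+-------+---------------
Wrong total    | Quinn | NULL          
Crash on save  | NULL  | Wrong total   
Broken link    | Karen | Crash on save 
Missing icon   | Yara  | NULL          
Slow page load | Eve   | NULL          
Memory leak    | Karen | Slow page load
Bad redirect   | NULL  | NULL          


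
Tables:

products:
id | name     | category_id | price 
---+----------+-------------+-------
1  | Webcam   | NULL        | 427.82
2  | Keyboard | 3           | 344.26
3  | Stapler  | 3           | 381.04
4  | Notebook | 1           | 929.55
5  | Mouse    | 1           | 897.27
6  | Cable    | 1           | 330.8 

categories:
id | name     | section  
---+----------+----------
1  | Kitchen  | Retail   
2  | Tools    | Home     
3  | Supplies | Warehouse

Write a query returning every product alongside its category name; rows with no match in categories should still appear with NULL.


LEFT JOIN keeps every row from products (the left table); where category_id has no match in categories, the category columns become NULL. Walk through each product:
  - product 1 (Webcam): category_id=NULL, no match -> kept with NULL
  - product 2 (Keyboard): category_id=3 -> matches Supplies
  - product 3 (Stapler): category_id=3 -> matches Supplies
  - product 4 (Notebook): category_id=1 -> matches Kitchen
  - product 5 (Mouse): category_id=1 -> matches Kitchen
  - product 6 (Cable): category_id=1 -> matches Kitchen
All 6 rows appear; 1 has NULL category.

SQL:
SELECT a.name, b.name AS category
FROM products a
LEFT JOIN categories b ON a.category_id = b.id

Result:
name     | category
---------+---------
Webcam   | NULL    
Keyboard | Supplies
Stapler  | Supplies
Notebook | Kitchen 
Mouse    | Kitchen 
Cable    | Kitchen 


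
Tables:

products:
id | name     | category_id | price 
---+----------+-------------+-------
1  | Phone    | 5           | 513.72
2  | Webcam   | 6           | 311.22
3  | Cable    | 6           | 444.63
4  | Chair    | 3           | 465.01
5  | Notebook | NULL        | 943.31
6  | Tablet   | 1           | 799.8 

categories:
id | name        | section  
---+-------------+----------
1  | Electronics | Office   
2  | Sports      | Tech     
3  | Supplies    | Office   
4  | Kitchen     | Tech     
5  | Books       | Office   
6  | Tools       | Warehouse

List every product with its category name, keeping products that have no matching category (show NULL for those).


LEFT JOIN keeps every row from products (the left table); where category_id has no match in categories, the category columns become NULL. Walk through each product:
  - product 1 (Phone): category_id=5 -> matches Books
  - product 2 (Webcam): category_id=6 -> matches Tools
  - product 3 (Cable): category_id=6 -> matches Tools
  - product 4 (Chair): category_id=3 -> matches Supplies
  - product 5 (Notebook): category_id=NULL, no match -> kept with NULL
  - product 6 (Tablet): category_id=1 -> matches Electronics
All 6 rows appear; 1 has NULL category.

SQL:
SELECT a.name, b.name AS category
FROM products a
LEFT JOIN categories b ON a.category_id = b.id

Result:
name     | category   
---------+------------
Phone    | Books      
Webcam   | Tools      
Cable    | Tools      
Chair    | Supplies   
Notebook | NULL       
Tablet   | Electronics


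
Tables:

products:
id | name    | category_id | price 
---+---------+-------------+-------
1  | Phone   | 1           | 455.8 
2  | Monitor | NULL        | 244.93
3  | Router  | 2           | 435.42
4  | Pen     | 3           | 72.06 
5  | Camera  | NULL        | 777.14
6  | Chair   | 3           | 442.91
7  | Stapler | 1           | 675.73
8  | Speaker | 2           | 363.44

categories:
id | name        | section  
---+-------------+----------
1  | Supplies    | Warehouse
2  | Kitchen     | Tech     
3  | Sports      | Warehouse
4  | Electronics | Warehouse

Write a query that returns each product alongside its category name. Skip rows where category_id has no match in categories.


INNER JOIN keeps only products rows whose category_id matches an id in categories. Walk through each product:
  - product 1 (Phone): category_id=1 -> matches Supplies
  - product 2 (Monitor): category_id=NULL, no match -> dropped
  - product 3 (Router): category_id=2 -> matches Kitchen
  - product 4 (Pen): category_id=3 -> matches Sports
  - product 5 (Camera): category_id=NULL, no match -> dropped
  - product 6 (Chair): category_id=3 -> matches Sports
  - product 7 (Stapler): category_id=1 -> matches Supplies
  - product 8 (Speaker): category_id=2 -> matches Kitchen
So 2 of 8 rows are dropped.

SQL:
SELECT a.name, b.name AS category
FROM products a
INNER JOIN categories b ON a.category_id = b.id

Result:
name    | category
--------+---------
Phone   | Supplies
Router  | Kitchen 
Pen     | Sports  
Chair   | Sports  
Stapler | Supplies
Speaker | Kitchen 


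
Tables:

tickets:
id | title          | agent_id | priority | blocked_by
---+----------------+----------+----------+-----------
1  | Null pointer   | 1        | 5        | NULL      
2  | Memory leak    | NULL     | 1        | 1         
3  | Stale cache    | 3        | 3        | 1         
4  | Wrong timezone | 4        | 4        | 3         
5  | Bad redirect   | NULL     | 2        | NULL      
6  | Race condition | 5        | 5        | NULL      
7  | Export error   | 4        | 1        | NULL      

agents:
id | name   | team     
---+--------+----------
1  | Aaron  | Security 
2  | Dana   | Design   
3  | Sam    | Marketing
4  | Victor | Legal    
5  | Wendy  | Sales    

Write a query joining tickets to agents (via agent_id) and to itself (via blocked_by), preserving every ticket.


Two LEFT JOINs from the same base table tickets: one to agents via agent_id, one to tickets itself via blocked_by. Both are LEFT so every ticket is preserved.
Match against agents:
  - ticket 1 (Null pointer): agent_id=1 -> matches Aaron
  - ticket 2 (Memory leak): agent_id=NULL, no match -> kept with NULL
  - ticket 3 (Stale cache): agent_id=3 -> matches Sam
  - ticket 4 (Wrong timezone): agent_id=4 -> matches Victor
  - ticket 5 (Bad redirect): agent_id=NULL, no match -> kept with NULL
  - ticket 6 (Race condition): agent_id=5 -> matches Wendy
  - ticket 7 (Export error): agent_id=4 -> matches Victor
Match against tickets (self):
  - ticket 1 (Null pointer): blocked_by=NULL -> NULL
  - ticket 2 (Memory leak): blocked_by=1 -> Null pointer
  - ticket 3 (Stale cache): blocked_by=1 -> Null pointer
  - ticket 4 (Wrong timezone): blocked_by=3 -> Stale cache
  - ticket 5 (Bad redirect): blocked_by=NULL -> NULL
  - ticket 6 (Race condition): blocked_by=NULL -> NULL
  - ticket 7 (Export error): blocked_by=NULL -> NULL

SQL:
SELECT a.title, b.name AS agent, c.title AS blocked_by
FROM tickets a
LEFT JOIN agents b ON a.agent_id = b.id
LEFT JOIN tickets c ON a.blocked_by = c.id

Result:
title          | agent  | blocked_by  
---------------+--------+-------------
Null pointer   | Aaron  | NULL        
Memory leak    | NULL   | Null pointer
Stale cache    | Sam    | Null pointer
Wrong timezone | Victor | Stale cache 
Bad redirect   | NULL   | NULL        
Race condition | Wendy  | NULL        
Export error   | Victor | NULL        


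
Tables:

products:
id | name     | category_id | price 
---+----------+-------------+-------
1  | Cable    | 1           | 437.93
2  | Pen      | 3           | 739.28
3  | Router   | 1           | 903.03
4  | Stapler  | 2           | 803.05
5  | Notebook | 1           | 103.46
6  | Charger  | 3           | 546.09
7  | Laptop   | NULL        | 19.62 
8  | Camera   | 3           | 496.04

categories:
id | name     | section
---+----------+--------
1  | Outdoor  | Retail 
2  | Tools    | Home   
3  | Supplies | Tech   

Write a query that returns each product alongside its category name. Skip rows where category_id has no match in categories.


INNER JOIN keeps only products rows whose category_id matches an id in categories. Walk through each product:
  - product 1 (Cable): category_id=1 -> matches Outdoor
  - product 2 (Pen): category_id=3 -> matches Supplies
  - product 3 (Router): category_id=1 -> matches Outdoor
  - product 4 (Stapler): category_id=2 -> matches Tools
  - product 5 (Notebook): category_id=1 -> matches Outdoor
  - product 6 (Charger): category_id=3 -> matches Supplies
  - product 7 (Laptop): category_id=NULL, no match -> dropped
  - product 8 (Camera): category_id=3 -> matches Supplies
So 1 of 8 rows is dropped.

SQL:
SELECT a.name, b.name AS category
FROM products a
INNER JOIN categories b ON a.category_id = b.id

Result:
name     | category
---------+---------
Cable    | Outdoor 
Pen      | Supplies
Router   | Outdoor 
Stapler  | Tools   
Notebook | Outdoor 
Charger  | Supplies
Camera   | Supplies


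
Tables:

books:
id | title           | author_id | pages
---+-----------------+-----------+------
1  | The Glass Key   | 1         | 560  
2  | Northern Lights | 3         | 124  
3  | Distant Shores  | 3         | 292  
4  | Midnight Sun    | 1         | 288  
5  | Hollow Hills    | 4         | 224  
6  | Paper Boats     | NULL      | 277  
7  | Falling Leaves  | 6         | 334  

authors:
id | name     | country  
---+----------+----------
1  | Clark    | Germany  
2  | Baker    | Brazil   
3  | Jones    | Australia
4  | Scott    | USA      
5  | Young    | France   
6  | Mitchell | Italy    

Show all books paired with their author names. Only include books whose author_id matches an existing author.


INNER JOIN keeps only books rows whose author_id matches an id in authors. Walk through each book:
  - book 1 (The Glass Key): author_id=1 -> matches Clark
  - book 2 (Northern Lights): author_id=3 -> matches Jones
  - book 3 (Distant Shores): author_id=3 -> matches Jones
  - book 4 (Midnight Sun): author_id=1 -> matches Clark
  - book 5 (Hollow Hills): author_id=4 -> matches Scott
  - book 6 (Paper Boats): author_id=NULL, no match -> dropped
  - book 7 (Falling Leaves): author_id=6 -> matches Mitchell
So 1 of 7 rows is dropped.

SQL:
SELECT a.title, b.name AS author
FROM books a
INNER JOIN authors b ON a.author_id = b.id

Result:
title           | author  
----------------+---------
The Glass Key   | Clark   
Northern Lights | Jones   
Distant Shores  | Jones   
Midnight Sun    | Clark   
Hollow Hills    | Scott   
Falling Leaves  | Mitchell


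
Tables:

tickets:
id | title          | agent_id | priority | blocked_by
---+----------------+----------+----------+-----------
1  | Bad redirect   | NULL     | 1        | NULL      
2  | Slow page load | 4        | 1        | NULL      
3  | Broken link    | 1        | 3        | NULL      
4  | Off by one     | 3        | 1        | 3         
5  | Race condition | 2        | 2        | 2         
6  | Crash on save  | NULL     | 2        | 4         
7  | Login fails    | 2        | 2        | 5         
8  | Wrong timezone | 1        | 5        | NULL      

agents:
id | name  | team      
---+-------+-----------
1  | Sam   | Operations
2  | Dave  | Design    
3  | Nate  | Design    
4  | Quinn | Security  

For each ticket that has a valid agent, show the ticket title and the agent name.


INNER JOIN keeps only tickets rows whose agent_id matches an id in agents. Walk through each ticket:
  - ticket 1 (Bad redirect): agent_id=NULL, no match -> dropped
  - ticket 2 (Slow page load): agent_id=4 -> matches Quinn
  - ticket 3 (Broken link): agent_id=1 -> matches Sam
  - ticket 4 (Off by one): agent_id=3 -> matches Nate
  - ticket 5 (Race condition): agent_id=2 -> matches Dave
  - ticket 6 (Crash on save): agent_id=NULL, no match -> dropped
  - ticket 7 (Login fails): agent_id=2 -> matches Dave
  - ticket 8 (Wrong timezone): agent_id=1 -> matches Sam
So 2 of 8 rows are dropped.

SQL:
SELECT a.title, b.name AS agent
FROM tickets a
INNER JOIN agents b ON a.agent_id = b.id

Result:
title          | agent
---------------+------
Slow page load | Quinn
Broken link    | Sam  
Off by one     | Nate 
Race condition | Dave 
Login fails    | Dave 
Wrong timezone | Sam  


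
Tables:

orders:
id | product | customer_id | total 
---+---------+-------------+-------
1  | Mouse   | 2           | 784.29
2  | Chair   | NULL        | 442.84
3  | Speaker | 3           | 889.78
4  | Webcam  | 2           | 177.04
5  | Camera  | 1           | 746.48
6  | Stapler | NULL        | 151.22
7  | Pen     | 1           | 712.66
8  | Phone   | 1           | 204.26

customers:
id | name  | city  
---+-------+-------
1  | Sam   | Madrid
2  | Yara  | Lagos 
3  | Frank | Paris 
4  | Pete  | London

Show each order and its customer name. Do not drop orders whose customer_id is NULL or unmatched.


LEFT JOIN keeps every row from orders (the left table); where customer_id has no match in customers, the customer columns become NULL. Walk through each order:
  - order 1 (Mouse): customer_id=2 -> matches Yara
  - order 2 (Chair): customer_id=NULL, no match -> kept with NULL
  - order 3 (Speaker): customer_id=3 -> matches Frank
  - order 4 (Webcam): customer_id=2 -> matches Yara
  - order 5 (Camera): customer_id=1 -> matches Sam
  - order 6 (Stapler): customer_id=NULL, no match -> kept with NULL
  - order 7 (Pen): customer_id=1 -> matches Sam
  - order 8 (Phone): customer_id=1 -> matches Sam
All 8 rows appear; 2 have NULL customer.

SQL:
SELECT a.product, b.name AS customer
FROM orders a
LEFT JOIN customers b ON a.customer_id = b.id

Result:
product | customer
--------+---------
Mouse   | Yara    
Chair   | NULL    
Speaker | Frank   
Webcam  | Yara    
Camera  | Sam     
Stapler | NULL    
Pen     | Sam     
Phone   | Sam     


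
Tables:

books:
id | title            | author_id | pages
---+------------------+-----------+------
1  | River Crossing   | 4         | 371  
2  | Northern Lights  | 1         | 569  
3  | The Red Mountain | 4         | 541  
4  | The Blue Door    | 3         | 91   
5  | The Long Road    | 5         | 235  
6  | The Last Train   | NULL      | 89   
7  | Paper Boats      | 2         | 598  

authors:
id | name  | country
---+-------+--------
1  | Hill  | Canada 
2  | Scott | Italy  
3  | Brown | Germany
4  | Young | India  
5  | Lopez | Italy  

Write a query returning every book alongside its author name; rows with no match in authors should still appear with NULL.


LEFT JOIN keeps every row from books (the left table); where author_id has no match in authors, the author columns become NULL. Walk through each book:
  - book 1 (River Crossing): author_id=4 -> matches Young
  - book 2 (Northern Lights): author_id=1 -> matches Hill
  - book 3 (The Red Mountain): author_id=4 -> matches Young
  - book 4 (The Blue Door): author_id=3 -> matches Brown
  - book 5 (The Long Road): author_id=5 -> matches Lopez
  - book 6 (The Last Train): author_id=NULL, no match -> kept with NULL
  - book 7 (Paper Boats): author_id=2 -> matches Scott
All 7 rows appear; 1 has NULL author.

SQL:
SELECT a.title, b.name AS author
FROM books a
LEFT JOIN authors b ON a.author_id = b.id

Result:
title            | author
-----------------+-------
River Crossing   | Young 
Northern Lights  | Hill  
The Red Mountain | Young 
The Blue Door    | Brown 
The Long Road    | Lopez 
The Last Train   | NULL  
Paper Boats      | Scott 


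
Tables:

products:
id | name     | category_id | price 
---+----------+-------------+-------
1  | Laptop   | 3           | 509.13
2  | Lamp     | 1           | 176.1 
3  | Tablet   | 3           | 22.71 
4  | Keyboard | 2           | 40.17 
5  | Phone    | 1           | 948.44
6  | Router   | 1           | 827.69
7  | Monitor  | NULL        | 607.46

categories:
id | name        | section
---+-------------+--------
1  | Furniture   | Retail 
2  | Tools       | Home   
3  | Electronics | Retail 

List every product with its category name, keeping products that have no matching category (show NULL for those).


LEFT JOIN keeps every row from products (the left table); where category_id has no match in categories, the category columns become NULL. Walk through each product:
  - product 1 (Laptop): category_id=3 -> matches Electronics
  - product 2 (Lamp): category_id=1 -> matches Furniture
  - product 3 (Tablet): category_id=3 -> matches Electronics
  - product 4 (Keyboard): category_id=2 -> matches Tools
  - product 5 (Phone): category_id=1 -> matches Furniture
  - product 6 (Router): category_id=1 -> matches Furniture
  - product 7 (Monitor): category_id=NULL, no match -> kept with NULL
All 7 rows appear; 1 has NULL category.

SQL:
SELECT a.name, b.name AS category
FROM products a
LEFT JOIN categories b ON a.category_id = b.id

Result:
name     | category   
---------+------------
Laptop   | Electronics
Lamp     | Furniture  
Tablet   | Electronics
Keyboard | Tools      
Phone    | Furniture  
Router   | Furniture  
Monitor  | NULL       


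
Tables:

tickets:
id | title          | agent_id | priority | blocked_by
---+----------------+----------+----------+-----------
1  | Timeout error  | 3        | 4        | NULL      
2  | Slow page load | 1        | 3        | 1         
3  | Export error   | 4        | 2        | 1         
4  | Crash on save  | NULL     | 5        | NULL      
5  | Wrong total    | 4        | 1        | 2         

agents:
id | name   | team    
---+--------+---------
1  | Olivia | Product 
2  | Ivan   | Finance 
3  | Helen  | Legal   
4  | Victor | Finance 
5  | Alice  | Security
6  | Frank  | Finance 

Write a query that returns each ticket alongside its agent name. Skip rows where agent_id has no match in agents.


INNER JOIN keeps only tickets rows whose agent_id matches an id in agents. Walk through each ticket:
  - ticket 1 (Timeout error): agent_id=3 -> matches Helen
  - ticket 2 (Slow page load): agent_id=1 -> matches Olivia
  - ticket 3 (Export error): agent_id=4 -> matches Victor
  - ticket 4 (Crash on save): agent_id=NULL, no match -> dropped
  - ticket 5 (Wrong total): agent_id=4 -> matches Victor
So 1 of 5 rows is dropped.

SQL:
SELECT a.title, b.name AS agent
FROM tickets a
INNER JOIN agents b ON a.agent_id = b.id

Result:
title          | agent 
---------------+-------
Timeout error  | Helen 
Slow page load | Olivia
Export error   | Victor
Wrong total    | Victor


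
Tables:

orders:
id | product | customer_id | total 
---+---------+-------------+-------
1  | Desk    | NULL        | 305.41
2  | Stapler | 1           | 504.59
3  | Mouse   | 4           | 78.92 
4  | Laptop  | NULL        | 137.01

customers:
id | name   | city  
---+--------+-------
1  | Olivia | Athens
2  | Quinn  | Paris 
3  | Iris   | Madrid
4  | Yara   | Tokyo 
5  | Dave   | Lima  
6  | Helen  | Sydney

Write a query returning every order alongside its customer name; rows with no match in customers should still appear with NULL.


LEFT JOIN keeps every row from orders (the left table); where customer_id has no match in customers, the customer columns become NULL. Walk through each order:
  - order 1 (Desk): customer_id=NULL, no match -> kept with NULL
  - order 2 (Stapler): customer_id=1 -> matches Olivia
  - order 3 (Mouse): customer_id=4 -> matches Yara
  - order 4 (Laptop): customer_id=NULL, no match -> kept with NULL
All 4 rows appear; 2 have NULL customer.

SQL:
SELECT a.product, b.name AS customer
FROM orders a
LEFT JOIN customers b ON a.customer_id = b.id

Result:
product | customer
--------+---------
Desk    | NULL    
Stapler | Olivia  
Mouse   | Yara    
Laptop  | NULL    


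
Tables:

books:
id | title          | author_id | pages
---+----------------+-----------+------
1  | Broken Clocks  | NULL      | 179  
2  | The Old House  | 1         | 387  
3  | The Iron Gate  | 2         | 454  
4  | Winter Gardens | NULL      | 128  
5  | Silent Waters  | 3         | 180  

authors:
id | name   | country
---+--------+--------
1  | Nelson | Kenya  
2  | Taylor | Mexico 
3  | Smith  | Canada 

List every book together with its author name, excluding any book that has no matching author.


INNER JOIN keeps only books rows whose author_id matches an id in authors. Walk through each book:
  - book 1 (Broken Clocks): author_id=NULL, no match -> dropped
  - book 2 (The Old House): author_id=1 -> matches Nelson
  - book 3 (The Iron Gate): author_id=2 -> matches Taylor
  - book 4 (Winter Gardens): author_id=NULL, no match -> dropped
  - book 5 (Silent Waters): author_id=3 -> matches Smith
So 2 of 5 rows are dropped.

SQL:
SELECT a.title, b.name AS author
FROM books a
INNER JOIN authors b ON a.author_id = b.id

Result:
title         | author
--------------+-------
The Old House | Nelson
The Iron Gate | Taylor
Silent Waters | Smith 


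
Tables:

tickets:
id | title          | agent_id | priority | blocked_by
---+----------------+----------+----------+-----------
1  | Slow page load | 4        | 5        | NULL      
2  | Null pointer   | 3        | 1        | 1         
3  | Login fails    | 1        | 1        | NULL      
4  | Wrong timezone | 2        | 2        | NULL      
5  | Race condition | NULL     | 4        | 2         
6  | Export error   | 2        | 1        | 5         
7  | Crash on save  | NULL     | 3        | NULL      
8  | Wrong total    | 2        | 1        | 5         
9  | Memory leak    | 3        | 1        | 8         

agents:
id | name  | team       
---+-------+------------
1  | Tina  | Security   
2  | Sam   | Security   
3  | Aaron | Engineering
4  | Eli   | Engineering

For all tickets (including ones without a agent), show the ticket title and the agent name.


LEFT JOIN keeps every row from tickets (the left table); where agent_id has no match in agents, the agent columns become NULL. Walk through each ticket:
  - ticket 1 (Slow page load): agent_id=4 -> matches Eli
  - ticket 2 (Null pointer): agent_id=3 -> matches Aaron
  - ticket 3 (Login fails): agent_id=1 -> matches Tina
  - ticket 4 (Wrong timezone): agent_id=2 -> matches Sam
  - ticket 5 (Race condition): agent_id=NULL, no match -> kept with NULL
  - ticket 6 (Export error): agent_id=2 -> matches Sam
  - ticket 7 (Crash on save): agent_id=NULL, no match -> kept with NULL
  - ticket 8 (Wrong total): agent_id=2 -> matches Sam
  - ticket 9 (Memory leak): agent_id=3 -> matches Aaron
All 9 rows appear; 2 have NULL agent.

SQL:
SELECT a.title, b.name AS agent
FROM tickets a
LEFT JOIN agents b ON a.agent_id = b.id

Result:
title          | agent
---------------+------
Slow page load | Eli  
Null pointer   | Aaron
Login fails    | Tina 
Wrong timezone | Sam  
Race condition | NULL 
Export error   | Sam  
Crash on save  | NULL 
Wrong total    | Sam  
Memory leak    | Aaron
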